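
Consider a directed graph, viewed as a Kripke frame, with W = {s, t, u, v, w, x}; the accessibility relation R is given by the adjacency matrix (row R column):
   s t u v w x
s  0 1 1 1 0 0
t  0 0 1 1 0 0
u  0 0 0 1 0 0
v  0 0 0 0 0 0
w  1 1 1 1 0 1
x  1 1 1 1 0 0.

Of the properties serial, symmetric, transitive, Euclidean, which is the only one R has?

Serial: no — v has no R-successor.
Symmetric: no — s R t but not t R s.
Transitive: yes — every two-step R-path is closed by a direct edge.
Euclidean: no — s R u and s R t, but not u R t.
Only transitive holds.

transitive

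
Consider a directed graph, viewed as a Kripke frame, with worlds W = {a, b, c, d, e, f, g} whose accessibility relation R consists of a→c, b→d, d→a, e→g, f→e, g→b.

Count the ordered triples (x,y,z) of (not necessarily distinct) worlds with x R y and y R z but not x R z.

5

Enumerating: (b,d,a), (d,a,c), (e,g,b), (f,e,g), (g,b,d).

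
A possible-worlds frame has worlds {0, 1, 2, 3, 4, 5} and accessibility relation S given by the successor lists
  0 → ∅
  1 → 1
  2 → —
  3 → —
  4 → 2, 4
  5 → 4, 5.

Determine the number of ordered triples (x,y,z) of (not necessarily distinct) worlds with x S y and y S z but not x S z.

Enumerating: (5,4,2).

1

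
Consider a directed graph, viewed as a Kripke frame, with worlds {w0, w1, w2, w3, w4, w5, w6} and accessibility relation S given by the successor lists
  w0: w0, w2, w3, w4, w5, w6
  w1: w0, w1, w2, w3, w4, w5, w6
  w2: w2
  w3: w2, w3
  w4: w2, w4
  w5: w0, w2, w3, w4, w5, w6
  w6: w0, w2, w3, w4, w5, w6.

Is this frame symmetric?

No

Symmetric: no — w0 S w2 but not w2 S w0.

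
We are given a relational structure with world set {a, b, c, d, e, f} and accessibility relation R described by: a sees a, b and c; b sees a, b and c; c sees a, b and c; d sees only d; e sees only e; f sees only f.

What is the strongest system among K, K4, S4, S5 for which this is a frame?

S5

Transitive (axiom 4): yes — every two-step R-path is closed by a direct edge.
Reflexive (axiom T): yes — every world is R-related to itself.
Euclidean (axiom 5): yes — any two successors of a common world are R-related.
So F validates K, K4, S4, S5. The strongest is S5.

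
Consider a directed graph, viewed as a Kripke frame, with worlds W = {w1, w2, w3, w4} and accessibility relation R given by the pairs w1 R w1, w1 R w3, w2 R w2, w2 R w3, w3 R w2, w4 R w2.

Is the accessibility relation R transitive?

No

Transitive: no — w1 R w3 and w3 R w2, but not w1 R w2.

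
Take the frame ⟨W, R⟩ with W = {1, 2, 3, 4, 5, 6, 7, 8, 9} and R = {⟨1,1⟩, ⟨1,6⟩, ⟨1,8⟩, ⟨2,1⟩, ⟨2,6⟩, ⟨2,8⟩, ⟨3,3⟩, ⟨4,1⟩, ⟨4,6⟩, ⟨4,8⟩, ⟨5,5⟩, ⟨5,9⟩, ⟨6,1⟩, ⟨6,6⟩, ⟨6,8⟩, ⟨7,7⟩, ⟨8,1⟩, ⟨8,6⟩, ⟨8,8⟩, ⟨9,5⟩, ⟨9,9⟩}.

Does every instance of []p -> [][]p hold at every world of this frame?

The schema 4 characterises exactly the transitive frames.
Transitive: yes — every two-step R-path is closed by a direct edge.

Yes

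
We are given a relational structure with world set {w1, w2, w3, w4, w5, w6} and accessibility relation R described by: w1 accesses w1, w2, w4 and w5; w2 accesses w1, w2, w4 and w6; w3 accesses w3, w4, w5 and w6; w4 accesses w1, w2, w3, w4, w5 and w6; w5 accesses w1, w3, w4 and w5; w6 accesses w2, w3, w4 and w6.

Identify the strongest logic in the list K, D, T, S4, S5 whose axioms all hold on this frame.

T

Serial (axiom D): yes — every world has a successor (e.g. w1 R w1).
Reflexive (axiom T): yes — every world is R-related to itself.
Transitive (axiom 4): no — w1 R w2 and w2 R w6, but not w1 R w6.
Euclidean (axiom 5): no — w1 R w2 and w1 R w5, but not w2 R w5.
So F validates K, D, T; S4 would additionally require R to be transitive. The strongest is T.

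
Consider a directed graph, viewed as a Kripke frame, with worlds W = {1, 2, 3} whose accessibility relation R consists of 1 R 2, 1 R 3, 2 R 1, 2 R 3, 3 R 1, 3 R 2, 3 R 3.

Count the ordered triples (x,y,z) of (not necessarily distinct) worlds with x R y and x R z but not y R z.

Enumerating: (1,2,2), (2,1,1), (3,1,1), (3,2,2).

4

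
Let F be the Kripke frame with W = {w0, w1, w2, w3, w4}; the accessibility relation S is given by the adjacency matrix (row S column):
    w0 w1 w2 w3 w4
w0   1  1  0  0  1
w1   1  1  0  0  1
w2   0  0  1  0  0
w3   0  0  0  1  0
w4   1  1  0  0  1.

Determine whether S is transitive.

Transitive: yes — every two-step S-path is closed by a direct edge.

Yes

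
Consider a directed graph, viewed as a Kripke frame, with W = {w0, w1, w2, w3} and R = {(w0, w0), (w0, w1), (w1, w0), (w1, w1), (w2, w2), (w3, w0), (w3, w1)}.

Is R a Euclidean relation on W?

Euclidean: yes — any two successors of a common world are R-related.

Yes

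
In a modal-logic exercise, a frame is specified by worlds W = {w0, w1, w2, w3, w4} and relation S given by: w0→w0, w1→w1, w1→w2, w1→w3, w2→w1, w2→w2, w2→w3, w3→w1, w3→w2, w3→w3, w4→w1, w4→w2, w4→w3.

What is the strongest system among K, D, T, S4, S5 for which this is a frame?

Serial (axiom D): yes — every world has a successor (e.g. w0 S w0).
Reflexive (axiom T): no — w4 is not related to itself.
Transitive (axiom 4): yes — every two-step S-path is closed by a direct edge.
Euclidean (axiom 5): yes — any two successors of a common world are S-related.
So F validates K, D; T would additionally require S to be reflexive. The strongest is D.

D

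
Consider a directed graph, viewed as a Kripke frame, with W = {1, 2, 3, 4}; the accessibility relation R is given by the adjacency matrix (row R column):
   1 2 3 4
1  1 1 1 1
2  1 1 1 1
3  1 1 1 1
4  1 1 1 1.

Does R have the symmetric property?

Symmetric: yes — every pair in R has its reverse in R.

Yes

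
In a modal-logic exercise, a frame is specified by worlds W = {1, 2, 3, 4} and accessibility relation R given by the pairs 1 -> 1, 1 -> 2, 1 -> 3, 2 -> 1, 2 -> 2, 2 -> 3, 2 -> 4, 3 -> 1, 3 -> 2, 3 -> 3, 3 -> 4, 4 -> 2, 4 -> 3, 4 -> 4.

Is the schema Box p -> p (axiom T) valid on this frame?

Yes

Axiom T corresponds to the accessibility relation being reflexive.
Reflexive: yes — every world is R-related to itself.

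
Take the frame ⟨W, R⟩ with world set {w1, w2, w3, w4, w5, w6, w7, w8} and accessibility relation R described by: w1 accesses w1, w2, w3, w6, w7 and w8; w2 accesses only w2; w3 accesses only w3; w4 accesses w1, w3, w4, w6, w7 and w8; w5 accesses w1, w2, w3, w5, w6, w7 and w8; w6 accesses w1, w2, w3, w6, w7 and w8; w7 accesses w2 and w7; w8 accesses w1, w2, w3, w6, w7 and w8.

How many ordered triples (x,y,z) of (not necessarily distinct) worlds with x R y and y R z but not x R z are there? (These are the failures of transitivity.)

Enumerating: (w4,w1,w2), (w4,w6,w2), (w4,w7,w2), (w4,w8,w2).

4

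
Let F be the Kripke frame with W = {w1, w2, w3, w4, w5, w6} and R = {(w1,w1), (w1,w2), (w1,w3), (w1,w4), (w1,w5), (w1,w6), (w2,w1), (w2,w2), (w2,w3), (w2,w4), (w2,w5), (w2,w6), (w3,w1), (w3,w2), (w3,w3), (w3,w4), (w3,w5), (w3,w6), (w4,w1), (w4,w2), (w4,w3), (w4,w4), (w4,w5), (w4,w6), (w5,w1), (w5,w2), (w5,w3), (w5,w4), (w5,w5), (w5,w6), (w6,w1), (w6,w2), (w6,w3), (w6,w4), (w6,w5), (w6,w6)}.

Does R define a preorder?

Reflexive: yes — every world is R-related to itself.
Transitive: yes — every two-step R-path is closed by a direct edge.
So R is a preorder.

Yes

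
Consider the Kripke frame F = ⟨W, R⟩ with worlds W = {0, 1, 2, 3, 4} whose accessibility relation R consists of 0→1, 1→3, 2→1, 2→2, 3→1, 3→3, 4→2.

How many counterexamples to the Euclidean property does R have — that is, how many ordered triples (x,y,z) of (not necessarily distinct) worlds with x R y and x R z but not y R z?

4

Enumerating: (0,1,1), (2,1,1), (2,1,2), (3,1,1).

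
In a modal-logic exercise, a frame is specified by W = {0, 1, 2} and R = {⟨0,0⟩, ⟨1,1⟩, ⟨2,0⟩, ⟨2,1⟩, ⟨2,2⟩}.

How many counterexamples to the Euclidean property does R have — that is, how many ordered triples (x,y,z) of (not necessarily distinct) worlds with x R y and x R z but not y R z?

Enumerating: (2,0,1), (2,0,2), (2,1,0), (2,1,2).

4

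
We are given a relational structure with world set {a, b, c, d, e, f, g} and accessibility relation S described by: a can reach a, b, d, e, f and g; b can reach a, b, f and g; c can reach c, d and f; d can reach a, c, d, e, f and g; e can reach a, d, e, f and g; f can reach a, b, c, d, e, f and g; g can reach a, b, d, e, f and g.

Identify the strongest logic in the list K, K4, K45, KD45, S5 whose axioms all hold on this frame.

K

Transitive (axiom 4): no — a S d and d S c, but not a S c.
Euclidean (axiom 5): no — a S b and a S d, but not b S d.
Serial (axiom D): yes — every world has a successor (e.g. a S a).
Reflexive (axiom T): yes — every world is S-related to itself.
So F validates K; K4 would additionally require S to be transitive. The strongest is K.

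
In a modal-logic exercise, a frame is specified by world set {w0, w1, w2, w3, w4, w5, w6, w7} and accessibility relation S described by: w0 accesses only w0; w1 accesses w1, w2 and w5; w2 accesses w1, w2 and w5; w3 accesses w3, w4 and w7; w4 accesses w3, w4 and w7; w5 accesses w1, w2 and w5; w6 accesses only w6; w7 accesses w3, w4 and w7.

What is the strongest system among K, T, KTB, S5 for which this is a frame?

Reflexive (axiom T): yes — every world is S-related to itself.
Symmetric (axiom B): yes — every pair in S has its reverse in S.
Euclidean (axiom 5): yes — any two successors of a common world are S-related.
So F validates K, T, KTB, S5. The strongest is S5.

S5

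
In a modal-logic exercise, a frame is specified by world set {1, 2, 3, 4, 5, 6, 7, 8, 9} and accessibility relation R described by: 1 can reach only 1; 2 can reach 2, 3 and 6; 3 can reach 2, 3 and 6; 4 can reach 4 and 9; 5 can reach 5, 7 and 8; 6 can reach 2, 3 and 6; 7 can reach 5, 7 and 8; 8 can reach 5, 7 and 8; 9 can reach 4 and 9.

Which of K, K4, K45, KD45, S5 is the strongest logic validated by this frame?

S5

Transitive (axiom 4): yes — every two-step R-path is closed by a direct edge.
Euclidean (axiom 5): yes — any two successors of a common world are R-related.
Serial (axiom D): yes — every world has a successor (e.g. 1 R 1).
Reflexive (axiom T): yes — every world is R-related to itself.
So F validates K, K4, K45, KD45, S5. The strongest is S5.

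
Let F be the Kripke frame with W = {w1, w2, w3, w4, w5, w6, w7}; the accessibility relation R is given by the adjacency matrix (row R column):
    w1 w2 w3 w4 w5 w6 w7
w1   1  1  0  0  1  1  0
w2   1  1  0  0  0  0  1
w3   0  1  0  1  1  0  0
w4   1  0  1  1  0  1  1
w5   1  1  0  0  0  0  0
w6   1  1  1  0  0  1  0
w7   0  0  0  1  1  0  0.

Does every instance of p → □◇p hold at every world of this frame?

No

The schema B characterises exactly the symmetric frames.
Symmetric: no — w2 R w7 but not w7 R w2.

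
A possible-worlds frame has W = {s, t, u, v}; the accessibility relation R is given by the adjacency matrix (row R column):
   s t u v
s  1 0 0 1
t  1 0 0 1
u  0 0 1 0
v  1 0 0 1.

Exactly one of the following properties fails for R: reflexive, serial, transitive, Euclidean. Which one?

Reflexive: no — t is not related to itself.
Serial: yes — every world has a successor (e.g. s R s).
Transitive: yes — every two-step R-path is closed by a direct edge.
Euclidean: yes — any two successors of a common world are R-related.
Only reflexive fails.

reflexive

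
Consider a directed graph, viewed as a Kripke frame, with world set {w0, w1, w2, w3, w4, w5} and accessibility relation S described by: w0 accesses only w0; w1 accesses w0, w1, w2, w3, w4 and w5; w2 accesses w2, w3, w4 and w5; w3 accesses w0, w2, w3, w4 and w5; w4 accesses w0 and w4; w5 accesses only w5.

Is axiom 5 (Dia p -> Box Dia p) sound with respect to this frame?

Axiom 5 corresponds to the accessibility relation being Euclidean.
Euclidean: no — w1 S w0 and w1 S w2, but not w0 S w2.

No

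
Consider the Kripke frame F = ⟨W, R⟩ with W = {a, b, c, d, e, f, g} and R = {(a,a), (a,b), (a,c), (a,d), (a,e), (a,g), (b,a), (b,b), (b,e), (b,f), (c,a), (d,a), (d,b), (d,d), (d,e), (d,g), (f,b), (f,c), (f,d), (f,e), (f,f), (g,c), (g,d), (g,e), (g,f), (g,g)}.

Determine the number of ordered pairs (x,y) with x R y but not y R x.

11

Enumerating: (a,e), (a,g), (b,e), (d,b), (d,e), (f,c), (f,d), (f,e), (g,c), (g,e), (g,f).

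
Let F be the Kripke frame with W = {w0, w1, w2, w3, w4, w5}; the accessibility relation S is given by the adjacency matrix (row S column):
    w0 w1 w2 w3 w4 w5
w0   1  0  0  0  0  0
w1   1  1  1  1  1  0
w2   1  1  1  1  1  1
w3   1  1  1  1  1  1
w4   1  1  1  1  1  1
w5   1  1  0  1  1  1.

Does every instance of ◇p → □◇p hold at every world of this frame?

Axiom 5 corresponds to the accessibility relation being Euclidean.
Euclidean: no — w1 S w0 and w1 S w2, but not w0 S w2.

No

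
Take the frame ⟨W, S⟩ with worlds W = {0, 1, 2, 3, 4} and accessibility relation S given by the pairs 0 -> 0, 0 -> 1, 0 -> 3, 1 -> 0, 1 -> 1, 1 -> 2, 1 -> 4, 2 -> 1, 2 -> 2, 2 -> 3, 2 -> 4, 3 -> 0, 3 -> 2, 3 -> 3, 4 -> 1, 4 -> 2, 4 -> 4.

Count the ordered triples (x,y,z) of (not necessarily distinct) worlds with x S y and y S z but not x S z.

12

Enumerating: (0,1,2), (0,1,4), (0,3,2), (1,0,3), (1,2,3), (2,1,0), (2,3,0), (3,0,1), (3,2,1), (3,2,4), (4,1,0), (4,2,3).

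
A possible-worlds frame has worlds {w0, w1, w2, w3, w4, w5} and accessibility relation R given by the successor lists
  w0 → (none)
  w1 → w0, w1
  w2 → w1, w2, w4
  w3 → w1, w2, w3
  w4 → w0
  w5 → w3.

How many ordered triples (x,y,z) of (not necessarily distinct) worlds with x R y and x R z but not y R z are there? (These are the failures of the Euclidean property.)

11

Enumerating: (w1,w0,w0), (w1,w0,w1), (w2,w1,w2), (w2,w1,w4), (w2,w4,w1), (w2,w4,w2), (w2,w4,w4), (w3,w1,w2), (w3,w1,w3), (w3,w2,w3), (w4,w0,w0).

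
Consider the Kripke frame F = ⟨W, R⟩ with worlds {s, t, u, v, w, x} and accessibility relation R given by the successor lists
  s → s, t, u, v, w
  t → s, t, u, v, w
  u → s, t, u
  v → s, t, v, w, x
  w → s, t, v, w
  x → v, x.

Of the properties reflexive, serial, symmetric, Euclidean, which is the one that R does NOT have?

Reflexive: yes — every world is R-related to itself.
Serial: yes — every world has a successor (e.g. s R s).
Symmetric: yes — every pair in R has its reverse in R.
Euclidean: no — s R u and s R v, but not u R v.
Only Euclidean fails.

Euclidean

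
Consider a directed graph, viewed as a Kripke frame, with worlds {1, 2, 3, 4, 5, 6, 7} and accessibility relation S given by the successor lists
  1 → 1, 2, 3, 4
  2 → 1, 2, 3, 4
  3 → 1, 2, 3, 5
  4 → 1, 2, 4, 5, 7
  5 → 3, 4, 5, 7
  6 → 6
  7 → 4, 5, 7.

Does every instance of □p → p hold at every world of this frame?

Yes

The schema T characterises exactly the reflexive frames.
Reflexive: yes — every world is S-related to itself.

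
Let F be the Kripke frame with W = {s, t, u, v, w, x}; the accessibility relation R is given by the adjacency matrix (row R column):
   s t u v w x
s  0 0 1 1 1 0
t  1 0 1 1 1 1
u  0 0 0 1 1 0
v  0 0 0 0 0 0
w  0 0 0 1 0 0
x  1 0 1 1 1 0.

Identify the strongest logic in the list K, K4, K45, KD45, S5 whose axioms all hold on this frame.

K4

Transitive (axiom 4): yes — every two-step R-path is closed by a direct edge.
Euclidean (axiom 5): no — s R v and s R u, but not v R u.
Serial (axiom D): no — v has no R-successor.
Reflexive (axiom T): no — s is not related to itself.
So F validates K, K4; K45 would additionally require R to be Euclidean. The strongest is K4.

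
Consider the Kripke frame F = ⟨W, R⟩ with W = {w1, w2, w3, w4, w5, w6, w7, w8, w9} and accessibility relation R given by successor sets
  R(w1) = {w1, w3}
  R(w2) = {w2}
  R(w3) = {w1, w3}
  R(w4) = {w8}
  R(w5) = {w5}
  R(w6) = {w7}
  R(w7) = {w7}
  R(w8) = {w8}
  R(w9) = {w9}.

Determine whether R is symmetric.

No

Symmetric: no — w4 R w8 but not w8 R w4.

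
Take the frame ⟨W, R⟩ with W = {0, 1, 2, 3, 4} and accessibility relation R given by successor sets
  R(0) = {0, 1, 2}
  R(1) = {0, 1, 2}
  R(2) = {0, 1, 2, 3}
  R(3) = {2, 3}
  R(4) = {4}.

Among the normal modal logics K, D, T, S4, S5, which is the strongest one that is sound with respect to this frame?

T

Serial (axiom D): yes — every world has a successor (e.g. 0 R 0).
Reflexive (axiom T): yes — every world is R-related to itself.
Transitive (axiom 4): no — 0 R 2 and 2 R 3, but not 0 R 3.
Euclidean (axiom 5): no — 2 R 0 and 2 R 3, but not 0 R 3.
So F validates K, D, T; S4 would additionally require R to be transitive. The strongest is T.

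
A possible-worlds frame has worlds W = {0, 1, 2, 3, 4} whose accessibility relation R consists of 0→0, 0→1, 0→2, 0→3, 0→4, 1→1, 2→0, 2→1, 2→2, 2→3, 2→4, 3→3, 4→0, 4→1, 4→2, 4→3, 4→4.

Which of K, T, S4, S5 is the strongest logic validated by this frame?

S4

Reflexive (axiom T): yes — every world is R-related to itself.
Transitive (axiom 4): yes — every two-step R-path is closed by a direct edge.
Euclidean (axiom 5): no — 0 R 1 and 0 R 2, but not 1 R 2.
So F validates K, T, S4; S5 would additionally require R to be Euclidean. The strongest is S4.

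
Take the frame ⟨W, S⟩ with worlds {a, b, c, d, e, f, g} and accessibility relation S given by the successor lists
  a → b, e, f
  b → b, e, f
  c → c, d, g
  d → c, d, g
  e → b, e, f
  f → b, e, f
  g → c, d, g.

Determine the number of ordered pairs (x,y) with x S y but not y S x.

Enumerating: (a,b), (a,e), (a,f).

3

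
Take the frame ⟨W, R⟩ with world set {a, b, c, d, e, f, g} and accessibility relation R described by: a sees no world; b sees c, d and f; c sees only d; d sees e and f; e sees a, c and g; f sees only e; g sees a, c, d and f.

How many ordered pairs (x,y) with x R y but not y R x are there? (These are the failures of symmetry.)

Enumerating: (b,c), (b,d), (b,f), (c,d), (d,e), (d,f), (e,a), (e,c), (e,g), (f,e), (g,a), (g,c), (g,d), (g,f).

14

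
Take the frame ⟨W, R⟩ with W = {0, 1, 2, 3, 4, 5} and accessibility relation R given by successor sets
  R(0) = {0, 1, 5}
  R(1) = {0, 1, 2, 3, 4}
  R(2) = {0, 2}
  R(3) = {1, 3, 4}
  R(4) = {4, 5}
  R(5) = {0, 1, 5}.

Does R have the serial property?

Serial: yes — every world has a successor (e.g. 0 R 0).

Yes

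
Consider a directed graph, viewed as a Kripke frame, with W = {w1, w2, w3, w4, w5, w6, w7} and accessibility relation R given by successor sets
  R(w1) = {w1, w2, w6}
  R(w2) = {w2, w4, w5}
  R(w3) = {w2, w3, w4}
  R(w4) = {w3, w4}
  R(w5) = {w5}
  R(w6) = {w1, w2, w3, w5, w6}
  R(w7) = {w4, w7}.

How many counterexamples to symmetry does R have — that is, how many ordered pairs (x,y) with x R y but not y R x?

8

Enumerating: (w1,w2), (w2,w4), (w2,w5), (w3,w2), (w6,w2), (w6,w3), (w6,w5), (w7,w4).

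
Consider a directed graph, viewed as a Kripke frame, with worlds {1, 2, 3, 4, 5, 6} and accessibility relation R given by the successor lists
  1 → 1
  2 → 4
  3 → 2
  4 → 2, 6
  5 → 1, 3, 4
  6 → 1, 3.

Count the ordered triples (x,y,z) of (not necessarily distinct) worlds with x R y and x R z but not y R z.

17

Enumerating: (2,4,4), (3,2,2), (4,2,2), (4,2,6), (4,6,2), (4,6,6), (5,1,3), (5,1,4), (5,3,1), (5,3,3), (5,3,4), (5,4,1), (5,4,3), (5,4,4), (6,1,3), (6,3,1), (6,3,3).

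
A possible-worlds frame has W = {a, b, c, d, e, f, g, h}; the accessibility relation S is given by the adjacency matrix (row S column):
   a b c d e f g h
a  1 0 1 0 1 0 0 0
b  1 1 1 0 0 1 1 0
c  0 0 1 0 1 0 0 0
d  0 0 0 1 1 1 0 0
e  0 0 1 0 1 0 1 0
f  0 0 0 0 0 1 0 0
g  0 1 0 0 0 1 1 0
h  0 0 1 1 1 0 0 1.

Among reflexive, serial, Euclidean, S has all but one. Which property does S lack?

Euclidean

Reflexive: yes — every world is S-related to itself.
Serial: yes — every world has a successor (e.g. a S a).
Euclidean: no — b S a and b S f, but not a S f.
Only Euclidean fails.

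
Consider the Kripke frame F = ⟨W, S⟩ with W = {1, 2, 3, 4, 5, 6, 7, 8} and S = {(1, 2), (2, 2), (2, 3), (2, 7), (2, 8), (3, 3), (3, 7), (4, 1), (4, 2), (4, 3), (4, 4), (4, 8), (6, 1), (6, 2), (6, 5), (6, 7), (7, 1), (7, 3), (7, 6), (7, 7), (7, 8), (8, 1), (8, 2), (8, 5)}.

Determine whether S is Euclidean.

No

Euclidean: no — 2 S 3 and 2 S 8, but not 3 S 8.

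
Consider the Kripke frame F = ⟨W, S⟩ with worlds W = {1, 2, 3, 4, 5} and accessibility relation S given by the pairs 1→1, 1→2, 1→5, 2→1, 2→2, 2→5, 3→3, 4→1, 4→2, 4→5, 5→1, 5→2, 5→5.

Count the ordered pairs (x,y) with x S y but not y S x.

Enumerating: (4,1), (4,2), (4,5).

3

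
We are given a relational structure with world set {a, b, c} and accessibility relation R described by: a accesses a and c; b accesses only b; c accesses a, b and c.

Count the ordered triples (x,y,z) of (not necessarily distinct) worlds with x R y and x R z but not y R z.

3

Enumerating: (c,a,b), (c,b,a), (c,b,c).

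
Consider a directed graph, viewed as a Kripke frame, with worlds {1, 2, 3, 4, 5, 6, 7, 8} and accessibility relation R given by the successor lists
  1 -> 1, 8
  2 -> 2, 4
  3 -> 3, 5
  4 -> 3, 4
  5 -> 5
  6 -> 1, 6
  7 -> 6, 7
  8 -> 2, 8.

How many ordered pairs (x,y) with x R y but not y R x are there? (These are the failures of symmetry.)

Enumerating: (1,8), (2,4), (3,5), (4,3), (6,1), (7,6), (8,2).

7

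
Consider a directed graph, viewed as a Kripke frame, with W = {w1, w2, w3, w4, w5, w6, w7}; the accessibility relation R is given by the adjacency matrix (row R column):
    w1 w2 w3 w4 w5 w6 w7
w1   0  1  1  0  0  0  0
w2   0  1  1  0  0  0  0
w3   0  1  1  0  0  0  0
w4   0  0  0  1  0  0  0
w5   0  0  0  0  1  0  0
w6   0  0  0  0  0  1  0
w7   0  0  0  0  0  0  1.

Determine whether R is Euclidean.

Yes

Euclidean: yes — any two successors of a common world are R-related.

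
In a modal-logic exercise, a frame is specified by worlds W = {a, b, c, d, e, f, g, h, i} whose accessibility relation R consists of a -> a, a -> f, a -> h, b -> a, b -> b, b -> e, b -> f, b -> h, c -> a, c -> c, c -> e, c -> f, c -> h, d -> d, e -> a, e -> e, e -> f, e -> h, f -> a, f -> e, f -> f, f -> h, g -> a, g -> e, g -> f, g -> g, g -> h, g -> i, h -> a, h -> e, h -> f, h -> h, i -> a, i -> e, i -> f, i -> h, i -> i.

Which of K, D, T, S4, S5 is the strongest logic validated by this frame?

T

Serial (axiom D): yes — every world has a successor (e.g. a R a).
Reflexive (axiom T): yes — every world is R-related to itself.
Transitive (axiom 4): no — a R f and f R e, but not a R e.
Euclidean (axiom 5): no — b R a and b R e, but not a R e.
So F validates K, D, T; S4 would additionally require R to be transitive. The strongest is T.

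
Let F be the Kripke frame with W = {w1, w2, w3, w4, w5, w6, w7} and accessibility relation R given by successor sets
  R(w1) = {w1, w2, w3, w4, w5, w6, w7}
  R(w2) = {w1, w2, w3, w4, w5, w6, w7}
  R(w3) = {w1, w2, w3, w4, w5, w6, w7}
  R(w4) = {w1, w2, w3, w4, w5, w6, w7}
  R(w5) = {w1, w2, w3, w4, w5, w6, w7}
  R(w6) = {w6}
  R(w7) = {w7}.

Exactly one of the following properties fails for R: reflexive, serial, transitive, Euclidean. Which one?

Reflexive: yes — every world is R-related to itself.
Serial: yes — every world has a successor (e.g. w1 R w1).
Transitive: yes — every two-step R-path is closed by a direct edge.
Euclidean: no — w1 R w6 and w1 R w2, but not w6 R w2.
Only Euclidean fails.

Euclidean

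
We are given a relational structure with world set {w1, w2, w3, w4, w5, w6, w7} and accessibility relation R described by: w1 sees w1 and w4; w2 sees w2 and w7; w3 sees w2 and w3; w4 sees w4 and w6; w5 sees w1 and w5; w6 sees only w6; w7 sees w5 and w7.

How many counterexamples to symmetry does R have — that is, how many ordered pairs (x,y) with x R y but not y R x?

Enumerating: (w1,w4), (w2,w7), (w3,w2), (w4,w6), (w5,w1), (w7,w5).

6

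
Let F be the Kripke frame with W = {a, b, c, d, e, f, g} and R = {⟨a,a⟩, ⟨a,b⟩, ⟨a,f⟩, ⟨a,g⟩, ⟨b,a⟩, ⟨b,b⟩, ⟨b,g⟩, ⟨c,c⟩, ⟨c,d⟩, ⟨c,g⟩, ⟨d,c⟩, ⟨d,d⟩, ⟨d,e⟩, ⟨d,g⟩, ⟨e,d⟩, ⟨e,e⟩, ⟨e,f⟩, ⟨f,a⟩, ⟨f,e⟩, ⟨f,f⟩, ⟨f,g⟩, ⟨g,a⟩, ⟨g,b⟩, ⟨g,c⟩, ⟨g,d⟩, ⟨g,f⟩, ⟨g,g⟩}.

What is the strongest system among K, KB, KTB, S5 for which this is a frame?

KTB

Symmetric (axiom B): yes — every pair in R has its reverse in R.
Reflexive (axiom T): yes — every world is R-related to itself.
Euclidean (axiom 5): no — a R b and a R f, but not b R f.
So F validates K, KB, KTB; S5 would additionally require R to be Euclidean. The strongest is KTB.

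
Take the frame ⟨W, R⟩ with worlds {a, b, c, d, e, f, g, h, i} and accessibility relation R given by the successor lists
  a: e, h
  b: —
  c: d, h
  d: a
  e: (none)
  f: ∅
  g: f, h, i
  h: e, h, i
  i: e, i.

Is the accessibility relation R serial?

No

Serial: no — b has no R-successor.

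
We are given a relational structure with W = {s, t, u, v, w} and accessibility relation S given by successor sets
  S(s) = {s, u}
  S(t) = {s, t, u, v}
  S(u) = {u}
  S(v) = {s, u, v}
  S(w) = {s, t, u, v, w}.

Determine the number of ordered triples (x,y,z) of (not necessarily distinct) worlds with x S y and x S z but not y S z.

20

Enumerating: (s,u,s), (t,s,t), (t,s,v), (t,u,s), (t,u,t), (t,u,v), (t,v,t), (v,s,v), (v,u,s), (v,u,v), (w,s,t), (w,s,v), … and 8 more.
Total: 20.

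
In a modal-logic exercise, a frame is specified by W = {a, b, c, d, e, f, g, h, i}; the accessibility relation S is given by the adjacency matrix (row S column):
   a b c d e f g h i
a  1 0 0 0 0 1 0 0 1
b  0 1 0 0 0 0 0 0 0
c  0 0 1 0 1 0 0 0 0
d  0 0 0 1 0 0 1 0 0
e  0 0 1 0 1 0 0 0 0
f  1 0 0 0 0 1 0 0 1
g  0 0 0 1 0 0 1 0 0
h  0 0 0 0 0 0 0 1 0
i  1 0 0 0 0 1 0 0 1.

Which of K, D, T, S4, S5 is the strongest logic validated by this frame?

Serial (axiom D): yes — every world has a successor (e.g. a S a).
Reflexive (axiom T): yes — every world is S-related to itself.
Transitive (axiom 4): yes — every two-step S-path is closed by a direct edge.
Euclidean (axiom 5): yes — any two successors of a common world are S-related.
So F validates K, D, T, S4, S5. The strongest is S5.

S5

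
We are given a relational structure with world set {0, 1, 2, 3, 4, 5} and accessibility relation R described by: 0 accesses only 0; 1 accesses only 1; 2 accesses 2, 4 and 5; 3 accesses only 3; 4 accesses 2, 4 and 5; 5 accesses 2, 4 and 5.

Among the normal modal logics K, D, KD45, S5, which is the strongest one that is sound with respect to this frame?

Serial (axiom D): yes — every world has a successor (e.g. 0 R 0).
Euclidean (axiom 5): yes — any two successors of a common world are R-related.
Transitive (axiom 4): yes — every two-step R-path is closed by a direct edge.
Reflexive (axiom T): yes — every world is R-related to itself.
So F validates K, D, KD45, S5. The strongest is S5.

S5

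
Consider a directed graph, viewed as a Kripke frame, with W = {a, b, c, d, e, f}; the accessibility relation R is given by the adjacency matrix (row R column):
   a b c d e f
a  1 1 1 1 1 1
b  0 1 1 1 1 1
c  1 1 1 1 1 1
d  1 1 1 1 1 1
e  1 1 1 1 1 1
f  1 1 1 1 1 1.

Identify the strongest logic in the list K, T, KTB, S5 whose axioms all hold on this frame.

Reflexive (axiom T): yes — every world is R-related to itself.
Symmetric (axiom B): no — a R b but not b R a.
Euclidean (axiom 5): no — c R b and c R a, but not b R a.
So F validates K, T; KTB would additionally require R to be symmetric. The strongest is T.

T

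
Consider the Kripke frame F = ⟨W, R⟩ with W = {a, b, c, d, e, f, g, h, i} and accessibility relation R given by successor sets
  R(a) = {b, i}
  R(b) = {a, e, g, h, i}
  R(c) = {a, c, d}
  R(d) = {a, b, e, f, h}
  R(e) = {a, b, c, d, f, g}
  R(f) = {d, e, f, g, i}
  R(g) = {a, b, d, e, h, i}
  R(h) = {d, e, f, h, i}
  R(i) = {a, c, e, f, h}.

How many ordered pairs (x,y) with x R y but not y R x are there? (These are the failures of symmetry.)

Enumerating: (b,h), (b,i), (c,a), (c,d), (d,a), (d,b), (e,a), (e,c), (f,g), (g,a), (g,d), (g,h), (g,i), (h,e), (h,f), (i,c), (i,e).

17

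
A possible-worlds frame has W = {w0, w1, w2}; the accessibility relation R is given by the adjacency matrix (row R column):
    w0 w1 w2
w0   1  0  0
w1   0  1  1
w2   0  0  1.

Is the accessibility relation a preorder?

Yes

Reflexive: yes — every world is R-related to itself.
Transitive: yes — every two-step R-path is closed by a direct edge.
So R is a preorder.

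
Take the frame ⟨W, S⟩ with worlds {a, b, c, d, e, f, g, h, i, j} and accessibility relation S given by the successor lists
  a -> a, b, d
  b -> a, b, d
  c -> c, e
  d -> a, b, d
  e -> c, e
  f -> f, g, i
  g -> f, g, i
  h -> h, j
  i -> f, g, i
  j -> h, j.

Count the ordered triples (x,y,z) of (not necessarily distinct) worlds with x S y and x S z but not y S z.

0

S is Euclidean; there are no such tuples.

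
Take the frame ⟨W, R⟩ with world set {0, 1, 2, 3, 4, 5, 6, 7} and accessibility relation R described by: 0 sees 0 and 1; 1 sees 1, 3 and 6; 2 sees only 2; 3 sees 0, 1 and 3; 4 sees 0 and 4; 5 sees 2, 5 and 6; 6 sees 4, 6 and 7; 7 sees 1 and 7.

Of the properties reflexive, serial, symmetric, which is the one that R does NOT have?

Reflexive: yes — every world is R-related to itself.
Serial: yes — every world has a successor (e.g. 0 R 0).
Symmetric: no — 0 R 1 but not 1 R 0.
Only symmetric fails.

symmetric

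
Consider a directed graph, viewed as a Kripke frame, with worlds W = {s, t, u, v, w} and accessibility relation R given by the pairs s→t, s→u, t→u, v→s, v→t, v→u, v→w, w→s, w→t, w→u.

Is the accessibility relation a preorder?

No

Reflexive: no — s is not related to itself.
Transitive: yes — every two-step R-path is closed by a direct edge.
So R is not a preorder.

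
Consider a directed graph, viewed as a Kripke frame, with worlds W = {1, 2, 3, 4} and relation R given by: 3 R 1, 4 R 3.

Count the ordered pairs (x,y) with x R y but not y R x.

Enumerating: (3,1), (4,3).

2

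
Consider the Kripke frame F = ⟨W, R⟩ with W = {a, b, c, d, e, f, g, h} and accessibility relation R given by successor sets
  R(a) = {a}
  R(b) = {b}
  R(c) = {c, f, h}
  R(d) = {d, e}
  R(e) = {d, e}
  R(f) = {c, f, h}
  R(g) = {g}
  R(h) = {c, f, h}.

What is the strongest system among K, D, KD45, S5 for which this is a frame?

Serial (axiom D): yes — every world has a successor (e.g. a R a).
Euclidean (axiom 5): yes — any two successors of a common world are R-related.
Transitive (axiom 4): yes — every two-step R-path is closed by a direct edge.
Reflexive (axiom T): yes — every world is R-related to itself.
So F validates K, D, KD45, S5. The strongest is S5.

S5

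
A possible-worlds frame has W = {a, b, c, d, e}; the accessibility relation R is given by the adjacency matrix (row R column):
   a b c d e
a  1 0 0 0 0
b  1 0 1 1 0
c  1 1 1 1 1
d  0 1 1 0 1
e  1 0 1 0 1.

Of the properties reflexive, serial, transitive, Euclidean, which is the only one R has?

serial

Reflexive: no — b is not related to itself.
Serial: yes — every world has a successor (e.g. a R a).
Transitive: no — b R c and c R e, but not b R e.
Euclidean: no — b R a and b R c, but not a R c.
Only serial holds.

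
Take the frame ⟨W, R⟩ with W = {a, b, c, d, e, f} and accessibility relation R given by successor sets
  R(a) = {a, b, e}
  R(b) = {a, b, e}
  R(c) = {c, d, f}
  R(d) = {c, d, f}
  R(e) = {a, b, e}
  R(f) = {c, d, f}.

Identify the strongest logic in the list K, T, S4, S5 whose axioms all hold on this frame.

Reflexive (axiom T): yes — every world is R-related to itself.
Transitive (axiom 4): yes — every two-step R-path is closed by a direct edge.
Euclidean (axiom 5): yes — any two successors of a common world are R-related.
So F validates K, T, S4, S5. The strongest is S5.

S5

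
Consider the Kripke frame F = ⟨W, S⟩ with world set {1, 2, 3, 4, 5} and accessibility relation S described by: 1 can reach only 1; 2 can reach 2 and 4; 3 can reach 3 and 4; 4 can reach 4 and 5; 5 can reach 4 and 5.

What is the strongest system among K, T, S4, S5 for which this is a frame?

Reflexive (axiom T): yes — every world is S-related to itself.
Transitive (axiom 4): no — 2 S 4 and 4 S 5, but not 2 S 5.
Euclidean (axiom 5): no — 2 S 4 and 2 S 2, but not 4 S 2.
So F validates K, T; S4 would additionally require S to be transitive. The strongest is T.

T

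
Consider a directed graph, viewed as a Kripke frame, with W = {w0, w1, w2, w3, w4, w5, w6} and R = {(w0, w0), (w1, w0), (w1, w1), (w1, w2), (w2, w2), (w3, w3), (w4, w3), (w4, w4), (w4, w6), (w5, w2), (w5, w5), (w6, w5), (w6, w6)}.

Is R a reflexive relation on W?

Yes

Reflexive: yes — every world is R-related to itself.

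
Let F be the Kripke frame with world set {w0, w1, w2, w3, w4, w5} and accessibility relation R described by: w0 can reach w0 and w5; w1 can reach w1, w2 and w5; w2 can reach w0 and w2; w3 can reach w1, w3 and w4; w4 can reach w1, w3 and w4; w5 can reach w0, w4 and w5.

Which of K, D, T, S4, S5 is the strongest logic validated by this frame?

Serial (axiom D): yes — every world has a successor (e.g. w0 R w0).
Reflexive (axiom T): yes — every world is R-related to itself.
Transitive (axiom 4): no — w0 R w5 and w5 R w4, but not w0 R w4.
Euclidean (axiom 5): no — w1 R w2 and w1 R w5, but not w2 R w5.
So F validates K, D, T; S4 would additionally require R to be transitive. The strongest is T.

T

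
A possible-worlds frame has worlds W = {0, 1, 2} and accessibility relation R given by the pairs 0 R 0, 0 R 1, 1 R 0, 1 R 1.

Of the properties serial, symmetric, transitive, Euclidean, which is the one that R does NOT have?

serial

Serial: no — 2 has no R-successor.
Symmetric: yes — every pair in R has its reverse in R.
Transitive: yes — every two-step R-path is closed by a direct edge.
Euclidean: yes — any two successors of a common world are R-related.
Only serial fails.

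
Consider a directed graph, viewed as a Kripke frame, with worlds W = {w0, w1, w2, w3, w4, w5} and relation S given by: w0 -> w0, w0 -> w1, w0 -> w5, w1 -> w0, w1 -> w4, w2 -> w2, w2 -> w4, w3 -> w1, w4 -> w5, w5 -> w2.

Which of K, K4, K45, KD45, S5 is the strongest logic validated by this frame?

Transitive (axiom 4): no — w0 S w1 and w1 S w4, but not w0 S w4.
Euclidean (axiom 5): no — w0 S w1 and w0 S w5, but not w1 S w5.
Serial (axiom D): yes — every world has a successor (e.g. w0 S w0).
Reflexive (axiom T): no — w1 is not related to itself.
So F validates K; K4 would additionally require S to be transitive. The strongest is K.

K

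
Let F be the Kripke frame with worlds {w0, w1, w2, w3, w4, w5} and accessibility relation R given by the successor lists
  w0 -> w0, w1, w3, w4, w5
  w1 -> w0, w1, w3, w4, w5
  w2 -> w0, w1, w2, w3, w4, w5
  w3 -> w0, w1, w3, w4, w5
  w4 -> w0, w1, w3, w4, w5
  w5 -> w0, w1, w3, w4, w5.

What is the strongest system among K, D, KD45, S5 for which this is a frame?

Serial (axiom D): yes — every world has a successor (e.g. w0 R w0).
Euclidean (axiom 5): no — w2 R w0 and w2 R w2, but not w0 R w2.
Transitive (axiom 4): yes — every two-step R-path is closed by a direct edge.
Reflexive (axiom T): yes — every world is R-related to itself.
So F validates K, D; KD45 would additionally require R to be Euclidean. The strongest is D.

D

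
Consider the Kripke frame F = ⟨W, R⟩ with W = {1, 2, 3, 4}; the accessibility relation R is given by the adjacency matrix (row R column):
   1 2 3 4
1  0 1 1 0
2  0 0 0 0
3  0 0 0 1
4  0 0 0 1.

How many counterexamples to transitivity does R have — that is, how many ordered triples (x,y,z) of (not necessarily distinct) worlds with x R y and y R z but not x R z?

1

Enumerating: (1,3,4).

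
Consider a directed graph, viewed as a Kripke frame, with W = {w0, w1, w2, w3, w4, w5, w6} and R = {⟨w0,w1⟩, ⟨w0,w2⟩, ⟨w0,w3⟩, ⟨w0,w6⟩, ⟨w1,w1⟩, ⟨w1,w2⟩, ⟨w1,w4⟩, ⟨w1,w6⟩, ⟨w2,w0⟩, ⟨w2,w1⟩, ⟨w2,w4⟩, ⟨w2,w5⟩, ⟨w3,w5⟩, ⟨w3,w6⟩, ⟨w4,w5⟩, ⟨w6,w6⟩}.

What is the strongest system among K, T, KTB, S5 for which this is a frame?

Reflexive (axiom T): no — w0 is not related to itself.
Symmetric (axiom B): no — w0 R w1 but not w1 R w0.
Euclidean (axiom 5): no — w0 R w1 and w0 R w3, but not w1 R w3.
So F validates K; T would additionally require R to be reflexive. The strongest is K.

K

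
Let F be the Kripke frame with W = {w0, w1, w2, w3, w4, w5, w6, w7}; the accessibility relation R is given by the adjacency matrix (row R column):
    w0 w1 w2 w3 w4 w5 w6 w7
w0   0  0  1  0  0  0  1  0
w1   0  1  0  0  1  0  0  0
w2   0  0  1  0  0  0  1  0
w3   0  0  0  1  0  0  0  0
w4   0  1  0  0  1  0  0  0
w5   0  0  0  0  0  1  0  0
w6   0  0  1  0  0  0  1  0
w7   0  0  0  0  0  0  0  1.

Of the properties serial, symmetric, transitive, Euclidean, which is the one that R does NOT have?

symmetric

Serial: yes — every world has a successor (e.g. w0 R w2).
Symmetric: no — w0 R w2 but not w2 R w0.
Transitive: yes — every two-step R-path is closed by a direct edge.
Euclidean: yes — any two successors of a common world are R-related.
Only symmetric fails.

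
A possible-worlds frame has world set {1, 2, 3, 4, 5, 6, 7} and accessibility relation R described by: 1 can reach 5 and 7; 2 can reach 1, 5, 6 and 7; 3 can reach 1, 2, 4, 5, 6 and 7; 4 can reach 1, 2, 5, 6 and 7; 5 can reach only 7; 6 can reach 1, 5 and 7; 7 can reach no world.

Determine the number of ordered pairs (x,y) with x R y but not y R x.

Enumerating: (1,5), (1,7), (2,1), (2,5), (2,6), (2,7), (3,1), (3,2), (3,4), (3,5), (3,6), (3,7), … and 9 more.
Total: 21.

21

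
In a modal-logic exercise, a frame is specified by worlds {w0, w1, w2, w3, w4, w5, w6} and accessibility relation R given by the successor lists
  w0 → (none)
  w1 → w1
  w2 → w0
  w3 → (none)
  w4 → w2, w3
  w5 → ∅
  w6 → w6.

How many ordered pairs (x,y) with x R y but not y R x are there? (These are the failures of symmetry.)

Enumerating: (w2,w0), (w4,w2), (w4,w3).

3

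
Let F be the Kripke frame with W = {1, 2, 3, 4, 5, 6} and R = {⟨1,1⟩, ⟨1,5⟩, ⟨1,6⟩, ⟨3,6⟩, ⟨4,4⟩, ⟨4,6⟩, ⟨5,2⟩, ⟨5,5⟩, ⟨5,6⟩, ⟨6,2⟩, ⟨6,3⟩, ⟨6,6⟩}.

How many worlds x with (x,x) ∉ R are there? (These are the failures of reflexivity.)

2

Enumerating: 2, 3.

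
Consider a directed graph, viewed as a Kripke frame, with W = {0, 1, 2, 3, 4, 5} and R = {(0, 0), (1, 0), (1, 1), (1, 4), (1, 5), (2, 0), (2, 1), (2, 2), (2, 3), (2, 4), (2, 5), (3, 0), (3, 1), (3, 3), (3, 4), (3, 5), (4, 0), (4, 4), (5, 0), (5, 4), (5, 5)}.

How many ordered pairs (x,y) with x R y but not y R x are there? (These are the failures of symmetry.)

15

Enumerating: (1,0), (1,4), (1,5), (2,0), (2,1), (2,3), (2,4), (2,5), (3,0), (3,1), (3,4), (3,5), (4,0), (5,0), (5,4).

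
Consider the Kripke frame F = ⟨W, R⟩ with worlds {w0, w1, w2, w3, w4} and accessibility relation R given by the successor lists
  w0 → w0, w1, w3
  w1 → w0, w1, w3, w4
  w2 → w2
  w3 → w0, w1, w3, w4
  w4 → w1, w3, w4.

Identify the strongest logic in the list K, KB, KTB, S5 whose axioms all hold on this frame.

KTB

Symmetric (axiom B): yes — every pair in R has its reverse in R.
Reflexive (axiom T): yes — every world is R-related to itself.
Euclidean (axiom 5): no — w1 R w0 and w1 R w4, but not w0 R w4.
So F validates K, KB, KTB; S5 would additionally require R to be Euclidean. The strongest is KTB.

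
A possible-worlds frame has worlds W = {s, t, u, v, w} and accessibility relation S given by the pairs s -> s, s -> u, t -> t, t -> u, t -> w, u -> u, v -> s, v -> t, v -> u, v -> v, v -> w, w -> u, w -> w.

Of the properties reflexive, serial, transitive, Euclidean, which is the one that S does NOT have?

Reflexive: yes — every world is S-related to itself.
Serial: yes — every world has a successor (e.g. s S s).
Transitive: yes — every two-step S-path is closed by a direct edge.
Euclidean: no — t S u and t S w, but not u S w.
Only Euclidean fails.

Euclidean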